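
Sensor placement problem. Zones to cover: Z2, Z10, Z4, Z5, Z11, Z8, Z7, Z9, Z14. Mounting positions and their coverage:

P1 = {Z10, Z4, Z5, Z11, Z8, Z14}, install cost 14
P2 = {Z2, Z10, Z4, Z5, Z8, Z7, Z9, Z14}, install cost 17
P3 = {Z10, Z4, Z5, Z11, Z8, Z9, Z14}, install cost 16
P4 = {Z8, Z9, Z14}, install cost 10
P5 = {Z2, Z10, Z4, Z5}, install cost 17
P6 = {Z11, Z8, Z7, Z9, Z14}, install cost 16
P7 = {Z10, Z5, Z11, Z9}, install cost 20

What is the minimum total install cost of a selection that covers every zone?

31

P1, P2 cover every zone at install cost 14 + 17 = 31.
Any cover uses at least 2 sensor positions; among all covering selections none totals below 31.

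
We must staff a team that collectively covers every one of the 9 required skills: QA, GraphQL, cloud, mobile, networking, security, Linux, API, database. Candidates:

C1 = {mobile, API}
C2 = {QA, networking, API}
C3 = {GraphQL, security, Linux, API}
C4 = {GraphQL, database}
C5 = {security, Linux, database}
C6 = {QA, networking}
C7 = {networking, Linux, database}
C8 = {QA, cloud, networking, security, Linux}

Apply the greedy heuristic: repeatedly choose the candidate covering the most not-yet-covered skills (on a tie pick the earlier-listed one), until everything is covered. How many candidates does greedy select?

3

Pick 1: C8 covers 5 new skills (QA, cloud, networking, security, Linux).
Pick 2: C1 covers 2 new skills (mobile, API).
Pick 3: C4 covers 2 new skills (GraphQL, database).
Greedy uses 3 candidates.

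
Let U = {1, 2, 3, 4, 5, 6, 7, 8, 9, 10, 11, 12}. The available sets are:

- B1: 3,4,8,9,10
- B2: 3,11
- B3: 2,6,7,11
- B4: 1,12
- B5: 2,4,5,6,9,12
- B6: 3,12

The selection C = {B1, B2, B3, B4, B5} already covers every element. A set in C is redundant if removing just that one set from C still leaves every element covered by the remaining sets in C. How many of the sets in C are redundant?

1

Drop B1: 8, 10 uncovered — not redundant.
Drop B2: the rest still cover every element — redundant.
Drop B3: 7 uncovered — not redundant.
Drop B4: 1 uncovered — not redundant.
Drop B5: 5 uncovered — not redundant.
1 redundant: B2.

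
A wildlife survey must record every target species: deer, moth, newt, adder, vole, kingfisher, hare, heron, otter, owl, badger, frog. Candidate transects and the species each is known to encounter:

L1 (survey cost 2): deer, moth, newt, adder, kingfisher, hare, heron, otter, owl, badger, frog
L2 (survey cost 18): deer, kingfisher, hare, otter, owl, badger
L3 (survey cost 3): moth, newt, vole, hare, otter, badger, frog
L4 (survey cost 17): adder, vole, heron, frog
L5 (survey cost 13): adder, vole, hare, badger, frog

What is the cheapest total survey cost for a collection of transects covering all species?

L1, L3 cover every species at survey cost 2 + 3 = 5.
Any cover uses at least 2 transects; among all covering selections none totals below 5.

5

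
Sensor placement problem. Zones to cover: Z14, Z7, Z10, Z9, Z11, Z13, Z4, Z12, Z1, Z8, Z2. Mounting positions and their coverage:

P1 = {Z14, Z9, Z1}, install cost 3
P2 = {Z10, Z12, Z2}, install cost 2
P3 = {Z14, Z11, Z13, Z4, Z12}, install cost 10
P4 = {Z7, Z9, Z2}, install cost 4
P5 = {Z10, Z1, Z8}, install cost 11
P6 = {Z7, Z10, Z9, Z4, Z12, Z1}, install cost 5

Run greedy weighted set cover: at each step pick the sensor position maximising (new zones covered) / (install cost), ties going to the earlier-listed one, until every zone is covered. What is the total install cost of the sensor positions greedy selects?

Pick 1: P2 adds 3 new (Z10, Z12, Z2) at install cost 2 (ratio 3/2).
Pick 2: P1 adds 3 new (Z14, Z9, Z1) at install cost 3 (ratio 3/3).
Pick 3: P6 adds 2 new (Z7, Z4) at install cost 5 (ratio 2/5).
Pick 4: P3 adds 2 new (Z11, Z13) at install cost 10 (ratio 2/10).
Pick 5: P5 adds 1 new (Z8) at install cost 11 (ratio 1/11).
Greedy total install cost: 2 + 3 + 5 + 10 + 11 = 31. (The true optimum is 25, so greedy overshoots here.)

31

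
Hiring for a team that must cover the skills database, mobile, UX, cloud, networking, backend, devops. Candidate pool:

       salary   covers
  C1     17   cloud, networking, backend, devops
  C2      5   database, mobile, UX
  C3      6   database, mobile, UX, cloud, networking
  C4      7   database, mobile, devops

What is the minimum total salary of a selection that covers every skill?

C1, C2 cover every skill at salary 17 + 5 = 22.
Any cover uses at least 2 candidates; among all covering selections none totals below 22.

22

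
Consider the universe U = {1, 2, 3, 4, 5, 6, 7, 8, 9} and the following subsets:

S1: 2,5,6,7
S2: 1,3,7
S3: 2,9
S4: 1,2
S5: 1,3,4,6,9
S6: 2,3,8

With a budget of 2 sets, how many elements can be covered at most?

8

Choosing S1, S5 covers {1, 2, 3, 4, 5, 6, 7, 9} — 8 elements.
No choice of 2 sets does better; here 8 is left uncovered.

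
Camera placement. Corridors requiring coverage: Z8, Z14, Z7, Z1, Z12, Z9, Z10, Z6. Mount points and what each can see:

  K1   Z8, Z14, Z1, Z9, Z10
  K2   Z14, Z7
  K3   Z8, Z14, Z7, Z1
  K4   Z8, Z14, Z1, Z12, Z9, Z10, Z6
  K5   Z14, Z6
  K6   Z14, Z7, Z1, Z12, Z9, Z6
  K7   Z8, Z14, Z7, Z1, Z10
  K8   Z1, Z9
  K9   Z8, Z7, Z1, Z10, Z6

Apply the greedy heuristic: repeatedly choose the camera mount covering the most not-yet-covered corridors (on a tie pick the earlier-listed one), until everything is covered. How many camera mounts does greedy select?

2

Pick 1: K4 covers 7 new corridors (Z8, Z14, Z1, Z12, Z9, Z10, Z6).
Pick 2: K2 covers 1 new corridors (Z7).
Greedy uses 2 camera mounts.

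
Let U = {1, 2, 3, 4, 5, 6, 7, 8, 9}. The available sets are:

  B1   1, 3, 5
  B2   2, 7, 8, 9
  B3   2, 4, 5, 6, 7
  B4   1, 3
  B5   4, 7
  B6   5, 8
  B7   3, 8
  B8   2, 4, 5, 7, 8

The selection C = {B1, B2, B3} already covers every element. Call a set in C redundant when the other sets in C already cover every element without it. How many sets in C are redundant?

Drop B1: 1, 3 uncovered — not redundant.
Drop B2: 8, 9 uncovered — not redundant.
Drop B3: 4, 6 uncovered — not redundant.
None of the sets in C is redundant.

0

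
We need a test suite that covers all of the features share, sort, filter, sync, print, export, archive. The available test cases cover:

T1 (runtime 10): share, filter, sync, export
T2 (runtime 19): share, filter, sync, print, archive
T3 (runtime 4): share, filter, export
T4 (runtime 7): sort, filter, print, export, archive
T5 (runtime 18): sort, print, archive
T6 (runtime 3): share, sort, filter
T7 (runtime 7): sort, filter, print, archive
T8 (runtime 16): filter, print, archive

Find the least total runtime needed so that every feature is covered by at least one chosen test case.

T1, T4 cover every feature at runtime 10 + 7 = 17.
Any cover uses at least 2 test cases; among all covering selections none totals below 17.
Greedy by coverage-per-runtime would pick T6, T4, T1 for 20 — worse than the optimum 17.

17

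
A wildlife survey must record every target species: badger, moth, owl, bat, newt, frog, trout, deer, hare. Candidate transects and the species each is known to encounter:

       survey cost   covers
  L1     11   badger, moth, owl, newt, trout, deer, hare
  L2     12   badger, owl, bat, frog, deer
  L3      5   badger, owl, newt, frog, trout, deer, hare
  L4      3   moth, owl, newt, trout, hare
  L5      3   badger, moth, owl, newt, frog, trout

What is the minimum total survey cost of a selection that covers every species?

L2, L4 cover every species at survey cost 12 + 3 = 15.
Any cover uses at least 2 transects; among all covering selections none totals below 15.
Greedy by coverage-per-survey cost would pick L5, L3, L2 for 20 — worse than the optimum 15.

15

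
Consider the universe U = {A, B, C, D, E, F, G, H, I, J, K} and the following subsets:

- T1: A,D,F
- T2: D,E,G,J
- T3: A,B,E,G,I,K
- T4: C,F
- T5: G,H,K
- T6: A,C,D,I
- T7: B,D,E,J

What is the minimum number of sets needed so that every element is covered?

4

T1, T5, T6, T7 together cover {A, B, C, D, E, F, G, H, I, J, K} — every element.
No 3 of the 7 sets cover everything (all 35 triples fall short), so 4 is minimum.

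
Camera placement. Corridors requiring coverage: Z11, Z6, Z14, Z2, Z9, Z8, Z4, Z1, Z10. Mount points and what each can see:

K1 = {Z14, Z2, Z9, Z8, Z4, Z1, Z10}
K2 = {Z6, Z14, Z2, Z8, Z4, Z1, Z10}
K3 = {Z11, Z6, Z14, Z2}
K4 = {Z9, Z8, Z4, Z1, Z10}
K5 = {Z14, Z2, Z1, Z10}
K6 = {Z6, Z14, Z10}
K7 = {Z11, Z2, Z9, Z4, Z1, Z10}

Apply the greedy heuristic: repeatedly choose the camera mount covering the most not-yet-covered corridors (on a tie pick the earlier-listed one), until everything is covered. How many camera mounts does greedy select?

Pick 1: K1 covers 7 new corridors (Z14, Z2, Z9, Z8, Z4, Z1, Z10).
Pick 2: K3 covers 2 new corridors (Z11, Z6).
Greedy uses 2 camera mounts.

2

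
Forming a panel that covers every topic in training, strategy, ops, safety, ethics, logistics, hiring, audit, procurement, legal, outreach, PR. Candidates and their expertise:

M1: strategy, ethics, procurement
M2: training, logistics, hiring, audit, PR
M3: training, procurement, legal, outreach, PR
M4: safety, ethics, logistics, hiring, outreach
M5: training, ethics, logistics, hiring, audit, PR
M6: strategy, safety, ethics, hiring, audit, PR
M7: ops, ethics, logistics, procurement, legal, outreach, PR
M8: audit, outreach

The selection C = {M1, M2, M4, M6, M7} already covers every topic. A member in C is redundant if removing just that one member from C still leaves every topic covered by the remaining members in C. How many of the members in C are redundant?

3

Drop M1: the rest still cover every topic — redundant.
Drop M2: training uncovered — not redundant.
Drop M4: the rest still cover every topic — redundant.
Drop M6: the rest still cover every topic — redundant.
Drop M7: ops, legal uncovered — not redundant.
3 redundant: M1, M4, M6.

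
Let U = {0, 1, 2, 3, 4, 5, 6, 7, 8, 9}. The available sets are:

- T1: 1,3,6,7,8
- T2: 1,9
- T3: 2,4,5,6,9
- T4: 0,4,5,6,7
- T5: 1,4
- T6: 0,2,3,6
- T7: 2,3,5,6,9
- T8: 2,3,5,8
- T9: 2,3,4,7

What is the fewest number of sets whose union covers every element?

T1, T3, T4 together cover {0, 1, 2, 3, 4, 5, 6, 7, 8, 9} — every element.
No 2 of the 9 sets cover everything (all 36 pairs fall short), so 3 is minimum.

3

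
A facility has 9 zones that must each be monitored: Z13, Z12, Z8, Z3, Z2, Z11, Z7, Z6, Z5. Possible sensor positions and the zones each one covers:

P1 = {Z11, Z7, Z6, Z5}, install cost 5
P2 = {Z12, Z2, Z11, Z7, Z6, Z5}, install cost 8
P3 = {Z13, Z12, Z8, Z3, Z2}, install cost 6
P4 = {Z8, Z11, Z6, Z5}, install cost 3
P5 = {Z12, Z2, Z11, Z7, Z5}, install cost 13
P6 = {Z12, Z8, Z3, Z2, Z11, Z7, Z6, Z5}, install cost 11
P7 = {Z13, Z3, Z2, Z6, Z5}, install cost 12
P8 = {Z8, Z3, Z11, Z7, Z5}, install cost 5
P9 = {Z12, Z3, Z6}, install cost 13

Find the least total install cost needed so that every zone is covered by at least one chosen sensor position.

P1, P3 cover every zone at install cost 5 + 6 = 11.
Any cover uses at least 2 sensor positions; among all covering selections none totals below 11.

11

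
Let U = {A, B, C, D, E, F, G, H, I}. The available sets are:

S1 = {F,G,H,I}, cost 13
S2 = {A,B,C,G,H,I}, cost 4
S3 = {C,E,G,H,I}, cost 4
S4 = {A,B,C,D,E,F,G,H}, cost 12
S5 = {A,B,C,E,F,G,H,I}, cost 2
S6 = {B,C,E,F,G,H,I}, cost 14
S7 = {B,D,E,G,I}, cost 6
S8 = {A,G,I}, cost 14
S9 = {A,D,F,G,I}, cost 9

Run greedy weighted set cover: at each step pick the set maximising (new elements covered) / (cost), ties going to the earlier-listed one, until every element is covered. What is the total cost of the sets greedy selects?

8

Pick 1: S5 adds 8 new (A, B, C, E, F, G, H, I) at cost 2 (ratio 8/2).
Pick 2: S7 adds 1 new (D) at cost 6 (ratio 1/6).
Greedy total cost: 2 + 6 = 8.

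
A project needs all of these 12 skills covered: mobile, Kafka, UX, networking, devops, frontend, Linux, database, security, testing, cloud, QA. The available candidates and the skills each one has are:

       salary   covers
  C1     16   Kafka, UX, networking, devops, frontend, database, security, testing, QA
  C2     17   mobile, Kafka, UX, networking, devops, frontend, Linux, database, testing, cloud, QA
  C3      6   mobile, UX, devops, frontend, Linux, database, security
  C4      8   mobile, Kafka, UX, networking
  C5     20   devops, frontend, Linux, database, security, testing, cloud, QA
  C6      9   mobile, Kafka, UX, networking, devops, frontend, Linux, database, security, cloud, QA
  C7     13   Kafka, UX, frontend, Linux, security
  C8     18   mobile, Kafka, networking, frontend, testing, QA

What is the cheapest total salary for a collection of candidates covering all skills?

C2, C3 cover every skill at salary 17 + 6 = 23.
Any cover uses at least 2 candidates; among all covering selections none totals below 23.

23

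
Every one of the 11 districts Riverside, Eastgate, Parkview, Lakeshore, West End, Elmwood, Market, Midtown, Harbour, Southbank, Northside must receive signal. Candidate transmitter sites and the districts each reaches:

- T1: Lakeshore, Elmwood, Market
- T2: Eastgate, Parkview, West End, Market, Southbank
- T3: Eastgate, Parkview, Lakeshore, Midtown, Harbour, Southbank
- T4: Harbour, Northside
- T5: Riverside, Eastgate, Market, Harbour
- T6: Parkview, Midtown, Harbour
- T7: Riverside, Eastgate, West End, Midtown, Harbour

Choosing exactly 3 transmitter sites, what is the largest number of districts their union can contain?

Choosing T1, T2, T7 covers {Riverside, Eastgate, Parkview, Lakeshore, West End, Elmwood, Market, Midtown, Harbour, Southbank} — 10 districts.
No choice of 3 transmitter sites does better; here Northside is left uncovered.

10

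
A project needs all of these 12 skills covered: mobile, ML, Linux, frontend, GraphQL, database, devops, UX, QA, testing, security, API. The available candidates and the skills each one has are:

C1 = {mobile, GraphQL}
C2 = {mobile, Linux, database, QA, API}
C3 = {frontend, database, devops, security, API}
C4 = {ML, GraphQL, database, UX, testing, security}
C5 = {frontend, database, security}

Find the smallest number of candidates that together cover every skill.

3

C2, C3, C4 together cover {mobile, ML, Linux, frontend, GraphQL, database, devops, UX, QA, testing, security, API} — every skill.
No 2 of the 5 candidates cover everything (all 10 pairs fall short), so 3 is minimum.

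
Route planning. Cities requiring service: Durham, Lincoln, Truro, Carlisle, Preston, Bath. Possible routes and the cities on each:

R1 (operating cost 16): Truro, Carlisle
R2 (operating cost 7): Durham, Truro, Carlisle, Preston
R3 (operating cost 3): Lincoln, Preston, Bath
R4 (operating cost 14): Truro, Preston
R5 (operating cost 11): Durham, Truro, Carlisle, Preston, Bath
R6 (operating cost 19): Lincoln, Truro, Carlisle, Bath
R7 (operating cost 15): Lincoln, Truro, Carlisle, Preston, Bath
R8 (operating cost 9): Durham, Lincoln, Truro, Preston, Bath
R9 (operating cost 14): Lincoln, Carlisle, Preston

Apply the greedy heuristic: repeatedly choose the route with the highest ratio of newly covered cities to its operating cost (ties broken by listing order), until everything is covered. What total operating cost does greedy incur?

10

Pick 1: R3 adds 3 new (Lincoln, Preston, Bath) at operating cost 3 (ratio 3/3).
Pick 2: R2 adds 3 new (Durham, Truro, Carlisle) at operating cost 7 (ratio 3/7).
Greedy total operating cost: 3 + 7 = 10.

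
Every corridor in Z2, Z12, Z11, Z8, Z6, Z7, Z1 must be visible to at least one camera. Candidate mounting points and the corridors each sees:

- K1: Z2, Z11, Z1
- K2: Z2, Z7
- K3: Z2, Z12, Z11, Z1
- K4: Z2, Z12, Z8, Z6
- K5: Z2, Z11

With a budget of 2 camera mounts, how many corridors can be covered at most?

6

Choosing K1, K4 covers {Z2, Z12, Z11, Z8, Z6, Z1} — 6 corridors.
No choice of 2 camera mounts does better; here Z7 is left uncovered.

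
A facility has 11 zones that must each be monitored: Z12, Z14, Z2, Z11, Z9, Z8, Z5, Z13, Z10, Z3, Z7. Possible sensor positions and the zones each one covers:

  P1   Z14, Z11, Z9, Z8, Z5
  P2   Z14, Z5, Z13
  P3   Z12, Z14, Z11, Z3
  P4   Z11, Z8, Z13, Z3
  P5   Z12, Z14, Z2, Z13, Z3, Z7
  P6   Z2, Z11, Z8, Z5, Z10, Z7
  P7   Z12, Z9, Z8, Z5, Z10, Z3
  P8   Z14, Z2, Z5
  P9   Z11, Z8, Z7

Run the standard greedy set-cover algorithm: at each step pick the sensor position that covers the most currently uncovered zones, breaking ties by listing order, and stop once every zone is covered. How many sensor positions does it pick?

3

Pick 1: P5 covers 6 new zones (Z12, Z14, Z2, Z13, Z3, Z7).
Pick 2: P1 covers 4 new zones (Z11, Z9, Z8, Z5).
Pick 3: P6 covers 1 new zones (Z10).
Greedy uses 3 sensor positions.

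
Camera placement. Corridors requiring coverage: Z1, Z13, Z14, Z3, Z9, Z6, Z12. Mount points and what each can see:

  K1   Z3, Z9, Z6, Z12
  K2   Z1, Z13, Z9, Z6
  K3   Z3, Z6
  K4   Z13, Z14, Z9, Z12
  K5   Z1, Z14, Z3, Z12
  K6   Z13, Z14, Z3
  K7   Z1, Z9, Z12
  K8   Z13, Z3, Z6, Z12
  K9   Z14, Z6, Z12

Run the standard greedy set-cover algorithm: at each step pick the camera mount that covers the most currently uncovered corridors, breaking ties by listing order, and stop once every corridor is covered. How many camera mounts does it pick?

Pick 1: K1 covers 4 new corridors (Z3, Z9, Z6, Z12).
Pick 2: K2 covers 2 new corridors (Z1, Z13).
Pick 3: K4 covers 1 new corridors (Z14).
Greedy uses 3 camera mounts. (The true minimum is 2.)

3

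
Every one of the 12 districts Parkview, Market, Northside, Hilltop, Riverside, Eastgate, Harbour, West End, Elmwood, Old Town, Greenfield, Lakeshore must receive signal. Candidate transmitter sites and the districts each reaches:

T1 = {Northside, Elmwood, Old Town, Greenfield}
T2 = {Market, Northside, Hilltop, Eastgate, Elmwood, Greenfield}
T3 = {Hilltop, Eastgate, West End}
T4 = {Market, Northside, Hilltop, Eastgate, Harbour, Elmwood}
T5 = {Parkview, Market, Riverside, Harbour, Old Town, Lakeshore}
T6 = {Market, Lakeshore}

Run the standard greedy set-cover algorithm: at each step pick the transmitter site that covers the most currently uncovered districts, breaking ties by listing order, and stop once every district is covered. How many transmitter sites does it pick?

3

Pick 1: T2 covers 6 new districts (Market, Northside, Hilltop, Eastgate, Elmwood, Greenfield).
Pick 2: T5 covers 5 new districts (Parkview, Riverside, Harbour, Old Town, Lakeshore).
Pick 3: T3 covers 1 new districts (West End).
Greedy uses 3 transmitter sites.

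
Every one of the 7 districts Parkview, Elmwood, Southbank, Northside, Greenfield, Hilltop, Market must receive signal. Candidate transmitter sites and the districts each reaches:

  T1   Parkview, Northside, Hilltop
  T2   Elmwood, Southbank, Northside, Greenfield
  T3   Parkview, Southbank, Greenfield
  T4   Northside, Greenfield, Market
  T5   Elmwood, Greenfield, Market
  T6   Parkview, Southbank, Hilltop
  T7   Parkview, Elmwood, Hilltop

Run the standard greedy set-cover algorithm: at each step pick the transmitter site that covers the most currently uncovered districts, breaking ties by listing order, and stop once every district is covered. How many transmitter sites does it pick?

Pick 1: T2 covers 4 new districts (Elmwood, Southbank, Northside, Greenfield).
Pick 2: T1 covers 2 new districts (Parkview, Hilltop).
Pick 3: T4 covers 1 new districts (Market).
Greedy uses 3 transmitter sites.

3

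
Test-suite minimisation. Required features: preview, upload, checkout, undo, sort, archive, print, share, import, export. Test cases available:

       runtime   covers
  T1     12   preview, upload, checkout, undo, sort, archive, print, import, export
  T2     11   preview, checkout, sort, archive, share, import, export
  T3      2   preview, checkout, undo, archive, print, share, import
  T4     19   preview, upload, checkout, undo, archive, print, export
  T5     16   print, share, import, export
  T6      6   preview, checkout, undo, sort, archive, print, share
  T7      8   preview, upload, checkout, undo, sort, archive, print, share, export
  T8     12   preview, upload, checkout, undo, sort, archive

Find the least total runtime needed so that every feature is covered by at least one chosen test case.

T3, T7 cover every feature at runtime 2 + 8 = 10.
Any cover uses at least 2 test cases; among all covering selections none totals below 10.

10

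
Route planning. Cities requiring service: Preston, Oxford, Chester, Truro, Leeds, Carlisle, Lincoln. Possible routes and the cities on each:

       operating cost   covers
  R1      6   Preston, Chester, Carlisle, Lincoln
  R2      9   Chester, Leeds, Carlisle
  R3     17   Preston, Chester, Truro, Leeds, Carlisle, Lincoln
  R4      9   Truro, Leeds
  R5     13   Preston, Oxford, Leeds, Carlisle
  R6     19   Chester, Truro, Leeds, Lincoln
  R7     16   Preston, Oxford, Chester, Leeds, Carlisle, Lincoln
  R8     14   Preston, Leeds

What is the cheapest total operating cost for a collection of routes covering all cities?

R4, R7 cover every city at operating cost 9 + 16 = 25.
Any cover uses at least 2 routes; among all covering selections none totals below 25.
Greedy by coverage-per-operating cost would pick R1, R4, R5 for 28 — worse than the optimum 25.

25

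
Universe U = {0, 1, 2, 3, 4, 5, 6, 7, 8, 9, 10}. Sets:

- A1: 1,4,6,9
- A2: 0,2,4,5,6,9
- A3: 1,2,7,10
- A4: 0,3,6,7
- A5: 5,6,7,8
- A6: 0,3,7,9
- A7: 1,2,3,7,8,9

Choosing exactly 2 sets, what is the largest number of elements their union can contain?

Choosing A2, A7 covers {0, 1, 2, 3, 4, 5, 6, 7, 8, 9} — 10 elements.
No choice of 2 sets does better; here 10 is left uncovered.

10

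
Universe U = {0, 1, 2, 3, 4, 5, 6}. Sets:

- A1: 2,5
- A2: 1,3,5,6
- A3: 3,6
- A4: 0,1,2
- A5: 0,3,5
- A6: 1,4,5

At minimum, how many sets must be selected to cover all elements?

A2, A4, A6 together cover {0, 1, 2, 3, 4, 5, 6} — every element.
No 2 of the 6 sets cover everything (all 15 pairs fall short), so 3 is minimum.

3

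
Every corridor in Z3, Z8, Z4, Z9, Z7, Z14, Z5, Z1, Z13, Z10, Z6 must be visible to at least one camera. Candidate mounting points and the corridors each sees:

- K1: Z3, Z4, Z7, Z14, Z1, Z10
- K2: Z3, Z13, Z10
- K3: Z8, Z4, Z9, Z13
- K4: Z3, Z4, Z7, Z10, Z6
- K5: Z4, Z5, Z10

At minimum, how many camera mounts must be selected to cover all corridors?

4

K1, K3, K4, K5 together cover {Z3, Z8, Z4, Z9, Z7, Z14, Z5, Z1, Z13, Z10, Z6} — every corridor.
No 3 of the 5 camera mounts cover everything (all 10 triples fall short), so 4 is minimum.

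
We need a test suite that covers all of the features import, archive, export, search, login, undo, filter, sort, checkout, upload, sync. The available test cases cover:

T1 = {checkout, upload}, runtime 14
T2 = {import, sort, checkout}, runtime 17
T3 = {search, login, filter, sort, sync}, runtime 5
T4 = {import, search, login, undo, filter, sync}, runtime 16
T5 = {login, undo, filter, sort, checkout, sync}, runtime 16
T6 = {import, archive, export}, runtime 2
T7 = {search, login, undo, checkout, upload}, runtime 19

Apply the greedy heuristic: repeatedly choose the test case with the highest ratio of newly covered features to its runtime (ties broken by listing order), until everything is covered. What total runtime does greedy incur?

26

Pick 1: T6 adds 3 new (import, archive, export) at runtime 2 (ratio 3/2).
Pick 2: T3 adds 5 new (search, login, filter, sort, sync) at runtime 5 (ratio 5/5).
Pick 3: T7 adds 3 new (undo, checkout, upload) at runtime 19 (ratio 3/19).
Greedy total runtime: 2 + 5 + 19 = 26.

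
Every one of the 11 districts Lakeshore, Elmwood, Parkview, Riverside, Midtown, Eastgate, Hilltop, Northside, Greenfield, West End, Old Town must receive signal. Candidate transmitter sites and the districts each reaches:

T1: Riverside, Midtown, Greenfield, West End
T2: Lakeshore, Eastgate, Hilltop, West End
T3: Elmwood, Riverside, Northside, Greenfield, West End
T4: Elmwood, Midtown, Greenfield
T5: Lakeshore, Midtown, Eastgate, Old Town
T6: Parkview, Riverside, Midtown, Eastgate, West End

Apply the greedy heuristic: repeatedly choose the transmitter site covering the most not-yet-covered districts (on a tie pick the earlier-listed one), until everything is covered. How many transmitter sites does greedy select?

Pick 1: T3 covers 5 new districts (Elmwood, Riverside, Northside, Greenfield, West End).
Pick 2: T5 covers 4 new districts (Lakeshore, Midtown, Eastgate, Old Town).
Pick 3: T2 covers 1 new districts (Hilltop).
Pick 4: T6 covers 1 new districts (Parkview).
Greedy uses 4 transmitter sites.

4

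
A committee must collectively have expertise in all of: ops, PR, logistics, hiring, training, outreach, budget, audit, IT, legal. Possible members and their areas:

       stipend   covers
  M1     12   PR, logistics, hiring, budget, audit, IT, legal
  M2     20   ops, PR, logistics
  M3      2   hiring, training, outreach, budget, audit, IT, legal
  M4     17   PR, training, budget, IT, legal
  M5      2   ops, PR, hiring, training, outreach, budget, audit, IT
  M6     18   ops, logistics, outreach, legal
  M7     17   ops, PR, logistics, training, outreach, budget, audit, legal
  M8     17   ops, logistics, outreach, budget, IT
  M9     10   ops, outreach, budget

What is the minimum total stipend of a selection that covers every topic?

14

M1, M5 cover every topic at stipend 12 + 2 = 14.
Any cover uses at least 2 members; among all covering selections none totals below 14.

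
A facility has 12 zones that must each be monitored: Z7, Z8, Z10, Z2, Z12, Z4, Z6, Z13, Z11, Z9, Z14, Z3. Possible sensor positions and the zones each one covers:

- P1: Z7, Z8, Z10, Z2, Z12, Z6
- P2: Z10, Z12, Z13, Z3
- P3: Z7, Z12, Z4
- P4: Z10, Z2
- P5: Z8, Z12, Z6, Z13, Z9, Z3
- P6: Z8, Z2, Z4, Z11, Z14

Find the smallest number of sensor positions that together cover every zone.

3

P1, P5, P6 together cover {Z7, Z8, Z10, Z2, Z12, Z4, Z6, Z13, Z11, Z9, Z14, Z3} — every zone.
No 2 of the 6 sensor positions cover everything (all 15 pairs fall short), so 3 is minimum.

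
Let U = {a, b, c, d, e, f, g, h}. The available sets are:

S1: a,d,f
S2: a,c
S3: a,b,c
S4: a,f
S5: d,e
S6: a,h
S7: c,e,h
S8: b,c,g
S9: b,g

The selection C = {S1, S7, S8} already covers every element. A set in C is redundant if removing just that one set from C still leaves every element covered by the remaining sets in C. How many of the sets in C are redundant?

0

Drop S1: a, d, f uncovered — not redundant.
Drop S7: e, h uncovered — not redundant.
Drop S8: b, g uncovered — not redundant.
None of the sets in C is redundant.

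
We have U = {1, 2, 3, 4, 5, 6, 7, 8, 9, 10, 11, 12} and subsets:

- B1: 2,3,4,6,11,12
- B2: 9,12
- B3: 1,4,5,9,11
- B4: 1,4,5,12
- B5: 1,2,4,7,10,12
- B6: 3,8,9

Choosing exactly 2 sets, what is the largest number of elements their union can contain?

9

Choosing B1, B3 covers {1, 2, 3, 4, 5, 6, 9, 11, 12} — 9 elements.
No choice of 2 sets does better; here 7, 8, 10 are left uncovered.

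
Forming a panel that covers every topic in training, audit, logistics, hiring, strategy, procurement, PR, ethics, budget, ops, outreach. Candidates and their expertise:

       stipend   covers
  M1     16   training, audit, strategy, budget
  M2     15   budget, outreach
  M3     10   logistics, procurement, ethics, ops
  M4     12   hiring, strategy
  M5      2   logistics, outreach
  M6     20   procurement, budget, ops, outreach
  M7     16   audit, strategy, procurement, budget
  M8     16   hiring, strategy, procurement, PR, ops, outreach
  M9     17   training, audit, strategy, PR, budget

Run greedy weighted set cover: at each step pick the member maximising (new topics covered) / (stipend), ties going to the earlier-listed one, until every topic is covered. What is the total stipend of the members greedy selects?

44

Pick 1: M5 adds 2 new (logistics, outreach) at stipend 2 (ratio 2/2).
Pick 2: M8 adds 5 new (hiring, strategy, procurement, PR, ops) at stipend 16 (ratio 5/16).
Pick 3: M1 adds 3 new (training, audit, budget) at stipend 16 (ratio 3/16).
Pick 4: M3 adds 1 new (ethics) at stipend 10 (ratio 1/10).
Greedy total stipend: 2 + 16 + 16 + 10 = 44. (The true optimum is 41, so greedy overshoots here.)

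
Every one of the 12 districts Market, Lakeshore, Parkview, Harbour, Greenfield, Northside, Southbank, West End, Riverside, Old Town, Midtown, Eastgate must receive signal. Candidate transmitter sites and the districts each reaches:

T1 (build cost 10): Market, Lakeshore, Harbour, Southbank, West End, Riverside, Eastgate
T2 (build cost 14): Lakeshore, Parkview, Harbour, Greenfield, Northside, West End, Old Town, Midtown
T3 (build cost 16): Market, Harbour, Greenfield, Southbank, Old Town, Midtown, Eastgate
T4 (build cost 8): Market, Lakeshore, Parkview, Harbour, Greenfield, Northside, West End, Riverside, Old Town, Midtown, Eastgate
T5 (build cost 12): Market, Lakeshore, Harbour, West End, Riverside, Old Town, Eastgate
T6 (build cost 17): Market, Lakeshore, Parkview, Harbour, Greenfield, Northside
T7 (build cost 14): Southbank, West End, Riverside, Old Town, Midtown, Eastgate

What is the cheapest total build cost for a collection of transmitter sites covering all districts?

T1, T4 cover every district at build cost 10 + 8 = 18.
Any cover uses at least 2 transmitter sites; among all covering selections none totals below 18.

18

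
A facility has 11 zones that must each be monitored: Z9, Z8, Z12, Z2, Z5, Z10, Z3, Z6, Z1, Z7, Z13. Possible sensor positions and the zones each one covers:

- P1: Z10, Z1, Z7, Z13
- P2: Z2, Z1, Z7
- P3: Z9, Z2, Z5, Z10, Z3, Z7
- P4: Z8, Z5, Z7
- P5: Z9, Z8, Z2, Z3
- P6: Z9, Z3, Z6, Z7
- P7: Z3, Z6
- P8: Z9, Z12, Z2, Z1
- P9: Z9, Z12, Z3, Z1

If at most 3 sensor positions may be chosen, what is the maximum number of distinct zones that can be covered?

9

Choosing P1, P3, P4 covers {Z9, Z8, Z2, Z5, Z10, Z3, Z1, Z7, Z13} — 9 zones.
No choice of 3 sensor positions does better; here Z12, Z6 are left uncovered.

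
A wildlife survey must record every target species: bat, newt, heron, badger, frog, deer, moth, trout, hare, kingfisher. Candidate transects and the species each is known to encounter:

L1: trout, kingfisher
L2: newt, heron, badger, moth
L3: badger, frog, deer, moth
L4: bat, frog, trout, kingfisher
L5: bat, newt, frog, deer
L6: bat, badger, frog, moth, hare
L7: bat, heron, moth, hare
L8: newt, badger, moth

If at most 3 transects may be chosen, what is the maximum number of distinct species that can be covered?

9

Choosing L1, L2, L5 covers {bat, newt, heron, badger, frog, deer, moth, trout, kingfisher} — 9 species.
No choice of 3 transects does better; here hare is left uncovered.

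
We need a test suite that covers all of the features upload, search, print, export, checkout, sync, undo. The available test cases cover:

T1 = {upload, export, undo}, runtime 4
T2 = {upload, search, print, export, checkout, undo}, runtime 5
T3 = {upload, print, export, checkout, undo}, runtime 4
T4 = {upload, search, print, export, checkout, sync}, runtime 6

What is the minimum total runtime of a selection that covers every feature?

10

T1, T4 cover every feature at runtime 4 + 6 = 10.
Any cover uses at least 2 test cases; among all covering selections none totals below 10.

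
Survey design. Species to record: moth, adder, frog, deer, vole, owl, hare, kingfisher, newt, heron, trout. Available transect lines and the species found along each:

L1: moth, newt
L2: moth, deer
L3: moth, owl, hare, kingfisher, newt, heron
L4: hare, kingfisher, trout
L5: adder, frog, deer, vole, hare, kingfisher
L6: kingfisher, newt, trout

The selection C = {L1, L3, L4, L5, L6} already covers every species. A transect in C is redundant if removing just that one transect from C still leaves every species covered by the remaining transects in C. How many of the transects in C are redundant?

Drop L1: the rest still cover every species — redundant.
Drop L3: owl, heron uncovered — not redundant.
Drop L4: the rest still cover every species — redundant.
Drop L5: adder, frog, deer, vole uncovered — not redundant.
Drop L6: the rest still cover every species — redundant.
3 redundant: L1, L4, L6.

3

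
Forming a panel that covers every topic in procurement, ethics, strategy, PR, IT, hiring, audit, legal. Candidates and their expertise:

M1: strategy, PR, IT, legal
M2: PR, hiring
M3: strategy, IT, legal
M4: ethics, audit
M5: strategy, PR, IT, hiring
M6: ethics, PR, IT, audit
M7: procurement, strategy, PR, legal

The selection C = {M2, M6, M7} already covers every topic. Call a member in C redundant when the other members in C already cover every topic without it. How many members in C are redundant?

0

Drop M2: hiring uncovered — not redundant.
Drop M6: ethics, IT, audit uncovered — not redundant.
Drop M7: procurement, strategy, legal uncovered — not redundant.
None of the members in C is redundant.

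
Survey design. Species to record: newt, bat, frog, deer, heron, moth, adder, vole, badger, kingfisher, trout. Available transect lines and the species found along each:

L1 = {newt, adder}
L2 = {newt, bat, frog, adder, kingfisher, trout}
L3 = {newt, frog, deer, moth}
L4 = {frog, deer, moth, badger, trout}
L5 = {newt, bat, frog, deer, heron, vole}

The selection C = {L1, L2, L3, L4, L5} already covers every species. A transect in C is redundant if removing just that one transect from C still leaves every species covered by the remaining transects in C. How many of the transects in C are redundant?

2

Drop L1: the rest still cover every species — redundant.
Drop L2: kingfisher uncovered — not redundant.
Drop L3: the rest still cover every species — redundant.
Drop L4: badger uncovered — not redundant.
Drop L5: heron, vole uncovered — not redundant.
2 redundant: L1, L3.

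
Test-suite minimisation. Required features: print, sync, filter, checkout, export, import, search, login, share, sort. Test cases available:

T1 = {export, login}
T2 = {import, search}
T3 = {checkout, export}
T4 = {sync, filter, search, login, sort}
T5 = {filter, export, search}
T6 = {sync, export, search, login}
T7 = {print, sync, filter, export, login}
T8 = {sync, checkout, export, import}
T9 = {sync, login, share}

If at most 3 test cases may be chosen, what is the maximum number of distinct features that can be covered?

Choosing T4, T7, T8 covers {print, sync, filter, checkout, export, import, search, login, sort} — 9 features.
No choice of 3 test cases does better; here share is left uncovered.

9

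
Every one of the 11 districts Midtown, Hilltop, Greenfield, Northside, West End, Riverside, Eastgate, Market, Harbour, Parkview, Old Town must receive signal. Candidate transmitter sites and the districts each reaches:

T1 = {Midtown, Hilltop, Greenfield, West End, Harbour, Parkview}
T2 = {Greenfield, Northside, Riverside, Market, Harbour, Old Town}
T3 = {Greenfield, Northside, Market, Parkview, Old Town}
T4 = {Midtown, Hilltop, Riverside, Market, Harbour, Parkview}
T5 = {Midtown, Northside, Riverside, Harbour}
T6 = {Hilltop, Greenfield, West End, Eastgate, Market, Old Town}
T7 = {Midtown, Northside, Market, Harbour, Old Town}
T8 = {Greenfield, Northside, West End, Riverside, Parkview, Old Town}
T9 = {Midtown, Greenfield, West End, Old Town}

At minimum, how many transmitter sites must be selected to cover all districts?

3

T1, T2, T6 together cover {Midtown, Hilltop, Greenfield, Northside, West End, Riverside, Eastgate, Market, Harbour, Parkview, Old Town} — every district.
No 2 of the 9 transmitter sites cover everything (all 36 pairs fall short), so 3 is minimum.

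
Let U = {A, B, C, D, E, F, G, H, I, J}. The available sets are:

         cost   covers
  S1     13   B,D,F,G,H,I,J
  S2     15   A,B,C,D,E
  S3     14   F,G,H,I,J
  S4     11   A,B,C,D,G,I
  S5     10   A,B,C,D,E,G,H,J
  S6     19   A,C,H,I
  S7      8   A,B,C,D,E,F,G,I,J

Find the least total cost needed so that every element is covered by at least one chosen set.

18

S5, S7 cover every element at cost 10 + 8 = 18.
Any cover uses at least 2 sets; among all covering selections none totals below 18.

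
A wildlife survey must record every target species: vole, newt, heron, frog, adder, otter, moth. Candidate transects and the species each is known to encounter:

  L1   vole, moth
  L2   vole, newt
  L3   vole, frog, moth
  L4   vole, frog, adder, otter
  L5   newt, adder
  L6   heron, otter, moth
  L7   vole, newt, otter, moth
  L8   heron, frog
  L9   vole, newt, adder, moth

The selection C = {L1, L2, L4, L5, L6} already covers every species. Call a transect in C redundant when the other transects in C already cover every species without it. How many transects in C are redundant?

3

Drop L1: the rest still cover every species — redundant.
Drop L2: the rest still cover every species — redundant.
Drop L4: frog uncovered — not redundant.
Drop L5: the rest still cover every species — redundant.
Drop L6: heron uncovered — not redundant.
3 redundant: L1, L2, L5.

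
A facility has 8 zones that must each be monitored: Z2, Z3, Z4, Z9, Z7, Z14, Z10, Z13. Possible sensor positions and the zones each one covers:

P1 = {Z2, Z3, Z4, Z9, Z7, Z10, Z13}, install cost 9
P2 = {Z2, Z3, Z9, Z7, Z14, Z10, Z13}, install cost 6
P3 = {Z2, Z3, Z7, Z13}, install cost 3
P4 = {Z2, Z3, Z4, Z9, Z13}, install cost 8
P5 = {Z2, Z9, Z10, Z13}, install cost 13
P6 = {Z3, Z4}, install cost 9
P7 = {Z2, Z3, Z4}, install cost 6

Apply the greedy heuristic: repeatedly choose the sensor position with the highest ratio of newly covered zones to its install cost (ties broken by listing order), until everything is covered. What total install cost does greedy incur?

Pick 1: P3 adds 4 new (Z2, Z3, Z7, Z13) at install cost 3 (ratio 4/3).
Pick 2: P2 adds 3 new (Z9, Z14, Z10) at install cost 6 (ratio 3/6).
Pick 3: P7 adds 1 new (Z4) at install cost 6 (ratio 1/6).
Greedy total install cost: 3 + 6 + 6 = 15. (The true optimum is 12, so greedy overshoots here.)

15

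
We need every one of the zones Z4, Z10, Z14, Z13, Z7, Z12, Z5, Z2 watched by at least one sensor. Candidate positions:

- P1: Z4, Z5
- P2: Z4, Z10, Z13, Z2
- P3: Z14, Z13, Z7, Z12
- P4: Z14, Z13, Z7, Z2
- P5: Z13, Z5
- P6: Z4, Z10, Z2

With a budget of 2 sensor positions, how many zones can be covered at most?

7

Choosing P2, P3 covers {Z4, Z10, Z14, Z13, Z7, Z12, Z2} — 7 zones.
No choice of 2 sensor positions does better; here Z5 is left uncovered.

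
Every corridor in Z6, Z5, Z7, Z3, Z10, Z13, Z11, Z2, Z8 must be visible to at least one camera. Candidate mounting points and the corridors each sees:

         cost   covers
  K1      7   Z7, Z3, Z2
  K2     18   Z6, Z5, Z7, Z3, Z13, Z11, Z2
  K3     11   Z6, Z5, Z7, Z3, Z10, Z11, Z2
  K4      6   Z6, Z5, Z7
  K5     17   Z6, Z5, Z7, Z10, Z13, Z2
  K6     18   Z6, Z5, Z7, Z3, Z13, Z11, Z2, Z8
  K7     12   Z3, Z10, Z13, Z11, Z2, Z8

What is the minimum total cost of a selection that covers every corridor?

K4, K7 cover every corridor at cost 6 + 12 = 18.
Any cover uses at least 2 camera mounts; among all covering selections none totals below 18.
Greedy by coverage-per-cost would pick K3, K7 for 23 — worse than the optimum 18.

18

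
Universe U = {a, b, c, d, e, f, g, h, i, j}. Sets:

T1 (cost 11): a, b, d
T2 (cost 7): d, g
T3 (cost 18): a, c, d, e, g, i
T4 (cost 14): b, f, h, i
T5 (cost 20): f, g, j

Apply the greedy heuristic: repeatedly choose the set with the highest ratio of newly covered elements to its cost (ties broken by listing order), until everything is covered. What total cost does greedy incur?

52

Pick 1: T3 adds 6 new (a, c, d, e, g, i) at cost 18 (ratio 6/18).
Pick 2: T4 adds 3 new (b, f, h) at cost 14 (ratio 3/14).
Pick 3: T5 adds 1 new (j) at cost 20 (ratio 1/20).
Greedy total cost: 18 + 14 + 20 = 52.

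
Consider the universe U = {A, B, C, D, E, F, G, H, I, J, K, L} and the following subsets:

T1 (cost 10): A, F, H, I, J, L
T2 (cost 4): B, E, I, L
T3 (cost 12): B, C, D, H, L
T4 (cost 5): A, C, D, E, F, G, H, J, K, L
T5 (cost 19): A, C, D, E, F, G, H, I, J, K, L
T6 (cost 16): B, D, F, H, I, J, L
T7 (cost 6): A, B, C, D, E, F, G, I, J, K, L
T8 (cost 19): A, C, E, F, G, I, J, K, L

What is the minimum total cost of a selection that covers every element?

T2, T4 cover every element at cost 4 + 5 = 9.
Any cover uses at least 2 sets; among all covering selections none totals below 9.

9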